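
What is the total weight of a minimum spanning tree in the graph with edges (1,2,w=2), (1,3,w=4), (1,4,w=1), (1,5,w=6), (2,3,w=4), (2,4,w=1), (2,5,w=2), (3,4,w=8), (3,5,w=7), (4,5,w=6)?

Apply Kruskal's algorithm (sort edges by weight, add if no cycle):

Sorted edges by weight:
  (1,4) w=1
  (2,4) w=1
  (1,2) w=2
  (2,5) w=2
  (1,3) w=4
  (2,3) w=4
  (1,5) w=6
  (4,5) w=6
  (3,5) w=7
  (3,4) w=8

Add edge (1,4) w=1 -- no cycle. Running total: 1
Add edge (2,4) w=1 -- no cycle. Running total: 2
Skip edge (1,2) w=2 -- would create cycle
Add edge (2,5) w=2 -- no cycle. Running total: 4
Add edge (1,3) w=4 -- no cycle. Running total: 8

MST edges: (1,4,w=1), (2,4,w=1), (2,5,w=2), (1,3,w=4)
Total MST weight: 1 + 1 + 2 + 4 = 8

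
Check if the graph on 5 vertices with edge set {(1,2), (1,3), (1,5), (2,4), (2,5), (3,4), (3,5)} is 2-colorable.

Step 1: Attempt 2-coloring using BFS:
  Start at vertex 1, assign color 0
  Color vertex 2 with color 1 (neighbor of 1)
  Color vertex 3 with color 1 (neighbor of 1)
  Color vertex 5 with color 1 (neighbor of 1)
  Color vertex 4 with color 0 (neighbor of 2)

Step 2: Conflict found! Vertices 2 and 5 are adjacent but have the same color.
This means the graph contains an odd cycle.

The graph is NOT bipartite.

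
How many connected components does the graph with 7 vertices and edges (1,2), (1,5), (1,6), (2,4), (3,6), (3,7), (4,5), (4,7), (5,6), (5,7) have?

Step 1: Build adjacency list from edges:
  1: 2, 5, 6
  2: 1, 4
  3: 6, 7
  4: 2, 5, 7
  5: 1, 4, 6, 7
  6: 1, 3, 5
  7: 3, 4, 5

Step 2: Run BFS/DFS from vertex 1:
  Visited: {1, 2, 5, 6, 4, 7, 3}
  Reached 7 of 7 vertices

Step 3: All 7 vertices reached from vertex 1, so the graph is connected.
Number of connected components: 1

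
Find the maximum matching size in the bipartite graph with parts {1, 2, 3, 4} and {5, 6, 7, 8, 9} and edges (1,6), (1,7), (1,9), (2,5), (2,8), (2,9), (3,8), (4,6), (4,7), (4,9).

Step 1: List the neighbors of each left vertex:
  1: 6, 7, 9
  2: 5, 8, 9
  3: 8
  4: 6, 7, 9

Step 2: Greedily match left vertices, then look for augmenting paths:
  Match 1 -- 6
  Match 2 -- 5
  Match 3 -- 8
  Match 4 -- 7
  No augmenting path remains.

Step 3: Verify this is maximum:
  Matching size 4 = min(|L|, |R|) = min(4, 5), which is an upper bound, so this matching is maximum.

Maximum matching: {(1,6), (2,5), (3,8), (4,7)}
Size: 4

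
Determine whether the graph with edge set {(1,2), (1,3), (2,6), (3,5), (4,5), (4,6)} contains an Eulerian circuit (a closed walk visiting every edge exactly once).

Step 1: Find the degree of each vertex:
  deg(1) = 2
  deg(2) = 2
  deg(3) = 2
  deg(4) = 2
  deg(5) = 2
  deg(6) = 2

Step 2: Count vertices with odd degree:
  All vertices have even degree (0 odd-degree vertices)

Step 3: Apply Euler's theorem:
  - Eulerian circuit exists iff graph is connected and all vertices have even degree
  - Eulerian path exists iff graph is connected and has 0 or 2 odd-degree vertices

Graph is connected with 0 odd-degree vertices.
Both Eulerian circuit and Eulerian path exist.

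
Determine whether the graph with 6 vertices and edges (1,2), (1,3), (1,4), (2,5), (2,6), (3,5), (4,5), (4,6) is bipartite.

Step 1: Attempt 2-coloring using BFS:
  Start at vertex 1, assign color 0
  Color vertex 2 with color 1 (neighbor of 1)
  Color vertex 3 with color 1 (neighbor of 1)
  Color vertex 4 with color 1 (neighbor of 1)
  Color vertex 5 with color 0 (neighbor of 2)
  Color vertex 6 with color 0 (neighbor of 2)

Step 2: 2-coloring succeeded. No conflicts found.
  Set A (color 0): {1, 5, 6}
  Set B (color 1): {2, 3, 4}

The graph is bipartite with partition {1, 5, 6}, {2, 3, 4}.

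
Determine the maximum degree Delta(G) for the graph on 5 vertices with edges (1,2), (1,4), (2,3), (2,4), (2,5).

Step 1: Count edges incident to each vertex:
  deg(1) = 2 (neighbors: 2, 4)
  deg(2) = 4 (neighbors: 1, 3, 4, 5)
  deg(3) = 1 (neighbors: 2)
  deg(4) = 2 (neighbors: 1, 2)
  deg(5) = 1 (neighbors: 2)

Step 2: Find maximum:
  max(2, 4, 1, 2, 1) = 4 (vertex 2)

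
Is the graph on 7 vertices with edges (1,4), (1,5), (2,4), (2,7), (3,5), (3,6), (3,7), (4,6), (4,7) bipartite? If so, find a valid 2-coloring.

Step 1: Attempt 2-coloring using BFS:
  Start at vertex 1, assign color 0
  Color vertex 4 with color 1 (neighbor of 1)
  Color vertex 5 with color 1 (neighbor of 1)
  Color vertex 2 with color 0 (neighbor of 4)
  Color vertex 6 with color 0 (neighbor of 4)
  Color vertex 7 with color 0 (neighbor of 4)
  Color vertex 3 with color 0 (neighbor of 5)

Step 2: Conflict found! Vertices 2 and 7 are adjacent but have the same color.
This means the graph contains an odd cycle.

The graph is NOT bipartite.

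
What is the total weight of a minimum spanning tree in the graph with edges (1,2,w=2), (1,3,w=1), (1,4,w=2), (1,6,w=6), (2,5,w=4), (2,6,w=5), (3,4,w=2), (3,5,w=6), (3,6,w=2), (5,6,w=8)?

Apply Kruskal's algorithm (sort edges by weight, add if no cycle):

Sorted edges by weight:
  (1,3) w=1
  (1,4) w=2
  (1,2) w=2
  (3,4) w=2
  (3,6) w=2
  (2,5) w=4
  (2,6) w=5
  (1,6) w=6
  (3,5) w=6
  (5,6) w=8

Add edge (1,3) w=1 -- no cycle. Running total: 1
Add edge (1,4) w=2 -- no cycle. Running total: 3
Add edge (1,2) w=2 -- no cycle. Running total: 5
Skip edge (3,4) w=2 -- would create cycle
Add edge (3,6) w=2 -- no cycle. Running total: 7
Add edge (2,5) w=4 -- no cycle. Running total: 11

MST edges: (1,3,w=1), (1,4,w=2), (1,2,w=2), (3,6,w=2), (2,5,w=4)
Total MST weight: 1 + 2 + 2 + 2 + 4 = 11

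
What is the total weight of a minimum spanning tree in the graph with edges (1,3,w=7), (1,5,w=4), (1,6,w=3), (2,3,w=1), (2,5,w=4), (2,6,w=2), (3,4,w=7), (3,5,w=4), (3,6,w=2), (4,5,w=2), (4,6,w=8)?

Apply Kruskal's algorithm (sort edges by weight, add if no cycle):

Sorted edges by weight:
  (2,3) w=1
  (2,6) w=2
  (3,6) w=2
  (4,5) w=2
  (1,6) w=3
  (1,5) w=4
  (2,5) w=4
  (3,5) w=4
  (1,3) w=7
  (3,4) w=7
  (4,6) w=8

Add edge (2,3) w=1 -- no cycle. Running total: 1
Add edge (2,6) w=2 -- no cycle. Running total: 3
Skip edge (3,6) w=2 -- would create cycle
Add edge (4,5) w=2 -- no cycle. Running total: 5
Add edge (1,6) w=3 -- no cycle. Running total: 8
Add edge (1,5) w=4 -- no cycle. Running total: 12

MST edges: (2,3,w=1), (2,6,w=2), (4,5,w=2), (1,6,w=3), (1,5,w=4)
Total MST weight: 1 + 2 + 2 + 3 + 4 = 12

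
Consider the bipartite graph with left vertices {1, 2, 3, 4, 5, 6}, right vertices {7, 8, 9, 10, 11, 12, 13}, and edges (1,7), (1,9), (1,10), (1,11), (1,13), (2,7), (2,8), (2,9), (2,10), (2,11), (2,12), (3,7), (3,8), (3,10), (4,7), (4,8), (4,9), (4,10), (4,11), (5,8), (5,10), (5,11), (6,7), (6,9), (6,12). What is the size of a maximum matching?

Step 1: List the neighbors of each left vertex:
  1: 7, 9, 10, 11, 13
  2: 7, 8, 9, 10, 11, 12
  3: 7, 8, 10
  4: 7, 8, 9, 10, 11
  5: 8, 10, 11
  6: 7, 9, 12

Step 2: Greedily match left vertices, then look for augmenting paths:
  Match 1 -- 7
  Match 2 -- 8
  Match 3 -- 10
  Match 4 -- 9
  Match 5 -- 11
  Match 6 -- 12
  No augmenting path remains.

Step 3: Verify this is maximum:
  Matching size 6 = min(|L|, |R|) = min(6, 7), which is an upper bound, so this matching is maximum.

Maximum matching: {(1,7), (2,8), (3,10), (4,9), (5,11), (6,12)}
Size: 6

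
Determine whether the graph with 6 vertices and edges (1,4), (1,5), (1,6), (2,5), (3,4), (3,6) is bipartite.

Step 1: Attempt 2-coloring using BFS:
  Start at vertex 1, assign color 0
  Color vertex 4 with color 1 (neighbor of 1)
  Color vertex 5 with color 1 (neighbor of 1)
  Color vertex 6 with color 1 (neighbor of 1)
  Color vertex 3 with color 0 (neighbor of 4)
  Color vertex 2 with color 0 (neighbor of 5)

Step 2: 2-coloring succeeded. No conflicts found.
  Set A (color 0): {1, 2, 3}
  Set B (color 1): {4, 5, 6}

The graph is bipartite with partition {1, 2, 3}, {4, 5, 6}.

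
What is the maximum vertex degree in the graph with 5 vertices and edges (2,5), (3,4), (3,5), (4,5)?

Step 1: Count edges incident to each vertex:
  deg(1) = 0 (neighbors: none)
  deg(2) = 1 (neighbors: 5)
  deg(3) = 2 (neighbors: 4, 5)
  deg(4) = 2 (neighbors: 3, 5)
  deg(5) = 3 (neighbors: 2, 3, 4)

Step 2: Find maximum:
  max(0, 1, 2, 2, 3) = 3 (vertex 5)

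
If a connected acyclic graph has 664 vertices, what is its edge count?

A tree on n vertices always has exactly n - 1 edges.
For n = 664: edges = 664 - 1 = 663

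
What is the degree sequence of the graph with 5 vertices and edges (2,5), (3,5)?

Step 1: Count edges incident to each vertex:
  deg(1) = 0 (neighbors: none)
  deg(2) = 1 (neighbors: 5)
  deg(3) = 1 (neighbors: 5)
  deg(4) = 0 (neighbors: none)
  deg(5) = 2 (neighbors: 2, 3)

Step 2: Sort degrees in non-increasing order:
  Degrees: [0, 1, 1, 0, 2] -> sorted: [2, 1, 1, 0, 0]

Degree sequence: [2, 1, 1, 0, 0]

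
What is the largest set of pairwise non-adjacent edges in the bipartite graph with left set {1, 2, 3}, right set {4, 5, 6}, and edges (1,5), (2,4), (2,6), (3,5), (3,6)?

Step 1: List the neighbors of each left vertex:
  1: 5
  2: 4, 6
  3: 5, 6

Step 2: Greedily match left vertices, then look for augmenting paths:
  Match 1 -- 5
  Match 2 -- 4
  Match 3 -- 6
  No augmenting path remains.

Step 3: Verify this is maximum:
  Matching size 3 = min(|L|, |R|) = min(3, 3), which is an upper bound, so this matching is maximum.

Maximum matching: {(1,5), (2,4), (3,6)}
Size: 3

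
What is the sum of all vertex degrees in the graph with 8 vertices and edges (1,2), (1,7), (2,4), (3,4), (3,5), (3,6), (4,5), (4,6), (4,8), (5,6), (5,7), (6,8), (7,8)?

Step 1: Count edges incident to each vertex:
  deg(1) = 2 (neighbors: 2, 7)
  deg(2) = 2 (neighbors: 1, 4)
  deg(3) = 3 (neighbors: 4, 5, 6)
  deg(4) = 5 (neighbors: 2, 3, 5, 6, 8)
  deg(5) = 4 (neighbors: 3, 4, 6, 7)
  deg(6) = 4 (neighbors: 3, 4, 5, 8)
  deg(7) = 3 (neighbors: 1, 5, 8)
  deg(8) = 3 (neighbors: 4, 6, 7)

Step 2: Sum all degrees:
  2 + 2 + 3 + 5 + 4 + 4 + 3 + 3 = 26

Verification: sum of degrees = 2 * |E| = 2 * 13 = 26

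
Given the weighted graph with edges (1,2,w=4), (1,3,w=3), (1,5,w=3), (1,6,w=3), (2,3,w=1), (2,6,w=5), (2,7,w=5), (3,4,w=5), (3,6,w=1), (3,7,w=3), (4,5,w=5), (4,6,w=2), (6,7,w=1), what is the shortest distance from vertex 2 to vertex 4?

Step 1: Build adjacency list with weights:
  1: 2(w=4), 3(w=3), 5(w=3), 6(w=3)
  2: 1(w=4), 3(w=1), 6(w=5), 7(w=5)
  3: 1(w=3), 2(w=1), 4(w=5), 6(w=1), 7(w=3)
  4: 3(w=5), 5(w=5), 6(w=2)
  5: 1(w=3), 4(w=5)
  6: 1(w=3), 2(w=5), 3(w=1), 4(w=2), 7(w=1)
  7: 2(w=5), 3(w=3), 6(w=1)

Step 2: Apply Dijkstra's algorithm from vertex 2:
  Visit vertex 2 (distance=0)
    Update dist[1] = 4
    Update dist[3] = 1
    Update dist[6] = 5
    Update dist[7] = 5
  Visit vertex 3 (distance=1)
    Update dist[4] = 6
    Update dist[6] = 2
    Update dist[7] = 4
  Visit vertex 6 (distance=2)
    Update dist[4] = 4
    Update dist[7] = 3
  Visit vertex 7 (distance=3)
  Visit vertex 1 (distance=4)
    Update dist[5] = 7
  Visit vertex 4 (distance=4)

Step 3: Shortest path: 2 -> 3 -> 6 -> 4
Total weight: 1 + 1 + 2 = 4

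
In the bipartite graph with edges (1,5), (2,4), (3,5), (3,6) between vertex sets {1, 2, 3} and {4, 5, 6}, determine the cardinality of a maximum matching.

Step 1: List the neighbors of each left vertex:
  1: 5
  2: 4
  3: 5, 6

Step 2: Greedily match left vertices, then look for augmenting paths:
  Match 1 -- 5
  Match 2 -- 4
  Match 3 -- 6
  No augmenting path remains.

Step 3: Verify this is maximum:
  Matching size 3 = min(|L|, |R|) = min(3, 3), which is an upper bound, so this matching is maximum.

Maximum matching: {(1,5), (2,4), (3,6)}
Size: 3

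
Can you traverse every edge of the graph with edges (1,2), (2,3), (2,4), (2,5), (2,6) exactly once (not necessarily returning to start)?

Step 1: Find the degree of each vertex:
  deg(1) = 1
  deg(2) = 5
  deg(3) = 1
  deg(4) = 1
  deg(5) = 1
  deg(6) = 1

Step 2: Count vertices with odd degree:
  Odd-degree vertices: 1, 2, 3, 4, 5, 6 (6 total)

Step 3: Apply Euler's theorem:
  - Eulerian circuit exists iff graph is connected and all vertices have even degree
  - Eulerian path exists iff graph is connected and has 0 or 2 odd-degree vertices

Graph has 6 odd-degree vertices (need 0 or 2).
Neither Eulerian path nor Eulerian circuit exists.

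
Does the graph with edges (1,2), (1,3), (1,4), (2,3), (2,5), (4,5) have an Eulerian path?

Step 1: Find the degree of each vertex:
  deg(1) = 3
  deg(2) = 3
  deg(3) = 2
  deg(4) = 2
  deg(5) = 2

Step 2: Count vertices with odd degree:
  Odd-degree vertices: 1, 2 (2 total)

Step 3: Apply Euler's theorem:
  - Eulerian circuit exists iff graph is connected and all vertices have even degree
  - Eulerian path exists iff graph is connected and has 0 or 2 odd-degree vertices

Graph is connected with exactly 2 odd-degree vertices (1, 2).
Eulerian path exists (starting and ending at the odd-degree vertices), but no Eulerian circuit.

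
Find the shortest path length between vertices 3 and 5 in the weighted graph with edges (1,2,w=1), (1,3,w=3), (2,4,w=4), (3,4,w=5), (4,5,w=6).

Step 1: Build adjacency list with weights:
  1: 2(w=1), 3(w=3)
  2: 1(w=1), 4(w=4)
  3: 1(w=3), 4(w=5)
  4: 2(w=4), 3(w=5), 5(w=6)
  5: 4(w=6)

Step 2: Apply Dijkstra's algorithm from vertex 3:
  Visit vertex 3 (distance=0)
    Update dist[1] = 3
    Update dist[4] = 5
  Visit vertex 1 (distance=3)
    Update dist[2] = 4
  Visit vertex 2 (distance=4)
  Visit vertex 4 (distance=5)
    Update dist[5] = 11
  Visit vertex 5 (distance=11)

Step 3: Shortest path: 3 -> 4 -> 5
Total weight: 5 + 6 = 11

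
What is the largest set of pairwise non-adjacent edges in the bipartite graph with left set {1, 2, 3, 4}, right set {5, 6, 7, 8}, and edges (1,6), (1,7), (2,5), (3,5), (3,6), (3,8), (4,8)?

Step 1: List the neighbors of each left vertex:
  1: 6, 7
  2: 5
  3: 5, 6, 8
  4: 8

Step 2: Greedily match left vertices, then look for augmenting paths:
  Match 1 -- 7
  Match 2 -- 5
  Match 3 -- 6
  Match 4 -- 8
  No augmenting path remains.

Step 3: Verify this is maximum:
  Matching size 4 = min(|L|, |R|) = min(4, 4), which is an upper bound, so this matching is maximum.

Maximum matching: {(1,7), (2,5), (3,6), (4,8)}
Size: 4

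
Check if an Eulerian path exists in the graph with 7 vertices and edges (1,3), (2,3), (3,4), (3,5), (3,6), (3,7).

Step 1: Find the degree of each vertex:
  deg(1) = 1
  deg(2) = 1
  deg(3) = 6
  deg(4) = 1
  deg(5) = 1
  deg(6) = 1
  deg(7) = 1

Step 2: Count vertices with odd degree:
  Odd-degree vertices: 1, 2, 4, 5, 6, 7 (6 total)

Step 3: Apply Euler's theorem:
  - Eulerian circuit exists iff graph is connected and all vertices have even degree
  - Eulerian path exists iff graph is connected and has 0 or 2 odd-degree vertices

Graph has 6 odd-degree vertices (need 0 or 2).
Neither Eulerian path nor Eulerian circuit exists.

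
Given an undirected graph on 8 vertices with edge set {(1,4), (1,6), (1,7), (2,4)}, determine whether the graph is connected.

Step 1: Build adjacency list from edges:
  1: 4, 6, 7
  2: 4
  3: (none)
  4: 1, 2
  5: (none)
  6: 1
  7: 1
  8: (none)

Step 2: Run BFS/DFS from vertex 1:
  Visited: {1, 4, 6, 7, 2}
  Reached 5 of 8 vertices

Step 3: Only 5 of 8 vertices reached. Graph is disconnected.
Connected components: {1, 2, 4, 6, 7}, {3}, {5}, {8}
Answer: No, the graph is not connected (4 components).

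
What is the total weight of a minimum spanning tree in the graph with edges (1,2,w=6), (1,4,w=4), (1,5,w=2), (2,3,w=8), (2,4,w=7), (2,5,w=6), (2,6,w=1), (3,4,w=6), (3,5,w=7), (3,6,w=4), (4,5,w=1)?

Apply Kruskal's algorithm (sort edges by weight, add if no cycle):

Sorted edges by weight:
  (2,6) w=1
  (4,5) w=1
  (1,5) w=2
  (1,4) w=4
  (3,6) w=4
  (1,2) w=6
  (2,5) w=6
  (3,4) w=6
  (2,4) w=7
  (3,5) w=7
  (2,3) w=8

Add edge (2,6) w=1 -- no cycle. Running total: 1
Add edge (4,5) w=1 -- no cycle. Running total: 2
Add edge (1,5) w=2 -- no cycle. Running total: 4
Skip edge (1,4) w=4 -- would create cycle
Add edge (3,6) w=4 -- no cycle. Running total: 8
Add edge (1,2) w=6 -- no cycle. Running total: 14

MST edges: (2,6,w=1), (4,5,w=1), (1,5,w=2), (3,6,w=4), (1,2,w=6)
Total MST weight: 1 + 1 + 2 + 4 + 6 = 14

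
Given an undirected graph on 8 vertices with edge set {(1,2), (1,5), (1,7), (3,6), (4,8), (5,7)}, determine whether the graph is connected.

Step 1: Build adjacency list from edges:
  1: 2, 5, 7
  2: 1
  3: 6
  4: 8
  5: 1, 7
  6: 3
  7: 1, 5
  8: 4

Step 2: Run BFS/DFS from vertex 1:
  Visited: {1, 2, 5, 7}
  Reached 4 of 8 vertices

Step 3: Only 4 of 8 vertices reached. Graph is disconnected.
Connected components: {1, 2, 5, 7}, {3, 6}, {4, 8}
Answer: No, the graph is not connected (3 components).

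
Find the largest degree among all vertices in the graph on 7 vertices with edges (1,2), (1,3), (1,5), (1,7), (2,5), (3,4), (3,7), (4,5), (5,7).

Step 1: Count edges incident to each vertex:
  deg(1) = 4 (neighbors: 2, 3, 5, 7)
  deg(2) = 2 (neighbors: 1, 5)
  deg(3) = 3 (neighbors: 1, 4, 7)
  deg(4) = 2 (neighbors: 3, 5)
  deg(5) = 4 (neighbors: 1, 2, 4, 7)
  deg(6) = 0 (neighbors: none)
  deg(7) = 3 (neighbors: 1, 3, 5)

Step 2: Find maximum:
  max(4, 2, 3, 2, 4, 0, 3) = 4 (vertex 1)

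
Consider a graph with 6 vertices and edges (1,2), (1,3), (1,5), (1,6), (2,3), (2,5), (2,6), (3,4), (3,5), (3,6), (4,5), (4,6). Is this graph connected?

Step 1: Build adjacency list from edges:
  1: 2, 3, 5, 6
  2: 1, 3, 5, 6
  3: 1, 2, 4, 5, 6
  4: 3, 5, 6
  5: 1, 2, 3, 4
  6: 1, 2, 3, 4

Step 2: Run BFS/DFS from vertex 1:
  Visited: {1, 2, 3, 5, 6, 4}
  Reached 6 of 6 vertices

Step 3: All 6 vertices reached from vertex 1, so the graph is connected.
Answer: Yes, the graph is connected.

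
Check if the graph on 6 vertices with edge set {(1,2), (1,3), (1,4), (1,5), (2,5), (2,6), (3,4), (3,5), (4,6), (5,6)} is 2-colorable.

Step 1: Attempt 2-coloring using BFS:
  Start at vertex 1, assign color 0
  Color vertex 2 with color 1 (neighbor of 1)
  Color vertex 3 with color 1 (neighbor of 1)
  Color vertex 4 with color 1 (neighbor of 1)
  Color vertex 5 with color 1 (neighbor of 1)

Step 2: Conflict found! Vertices 2 and 5 are adjacent but have the same color.
This means the graph contains an odd cycle.

The graph is NOT bipartite.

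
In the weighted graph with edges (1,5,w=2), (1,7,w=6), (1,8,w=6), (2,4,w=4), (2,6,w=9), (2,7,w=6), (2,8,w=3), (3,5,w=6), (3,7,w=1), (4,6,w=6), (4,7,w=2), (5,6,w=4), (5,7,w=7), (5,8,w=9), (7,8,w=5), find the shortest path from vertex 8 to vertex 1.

Step 1: Build adjacency list with weights:
  1: 5(w=2), 7(w=6), 8(w=6)
  2: 4(w=4), 6(w=9), 7(w=6), 8(w=3)
  3: 5(w=6), 7(w=1)
  4: 2(w=4), 6(w=6), 7(w=2)
  5: 1(w=2), 3(w=6), 6(w=4), 7(w=7), 8(w=9)
  6: 2(w=9), 4(w=6), 5(w=4)
  7: 1(w=6), 2(w=6), 3(w=1), 4(w=2), 5(w=7), 8(w=5)
  8: 1(w=6), 2(w=3), 5(w=9), 7(w=5)

Step 2: Apply Dijkstra's algorithm from vertex 8:
  Visit vertex 8 (distance=0)
    Update dist[1] = 6
    Update dist[2] = 3
    Update dist[5] = 9
    Update dist[7] = 5
  Visit vertex 2 (distance=3)
    Update dist[4] = 7
    Update dist[6] = 12
  Visit vertex 7 (distance=5)
    Update dist[3] = 6
  Visit vertex 1 (distance=6)
    Update dist[5] = 8

Step 3: Shortest path: 8 -> 1
Total weight: 6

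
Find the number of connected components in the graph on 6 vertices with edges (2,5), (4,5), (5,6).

Step 1: Build adjacency list from edges:
  1: (none)
  2: 5
  3: (none)
  4: 5
  5: 2, 4, 6
  6: 5

Step 2: Run BFS/DFS from vertex 1:
  Visited: {1}
  Reached 1 of 6 vertices

Step 3: Only 1 of 6 vertices reached. Graph is disconnected.
Connected components: {1}, {2, 4, 5, 6}, {3}
Number of connected components: 3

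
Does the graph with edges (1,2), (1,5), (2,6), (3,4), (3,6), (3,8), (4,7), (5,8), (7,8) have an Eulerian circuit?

Step 1: Find the degree of each vertex:
  deg(1) = 2
  deg(2) = 2
  deg(3) = 3
  deg(4) = 2
  deg(5) = 2
  deg(6) = 2
  deg(7) = 2
  deg(8) = 3

Step 2: Count vertices with odd degree:
  Odd-degree vertices: 3, 8 (2 total)

Step 3: Apply Euler's theorem:
  - Eulerian circuit exists iff graph is connected and all vertices have even degree
  - Eulerian path exists iff graph is connected and has 0 or 2 odd-degree vertices

Graph is connected with exactly 2 odd-degree vertices (3, 8).
Eulerian path exists (starting and ending at the odd-degree vertices), but no Eulerian circuit.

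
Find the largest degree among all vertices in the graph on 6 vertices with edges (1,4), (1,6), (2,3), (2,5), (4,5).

Step 1: Count edges incident to each vertex:
  deg(1) = 2 (neighbors: 4, 6)
  deg(2) = 2 (neighbors: 3, 5)
  deg(3) = 1 (neighbors: 2)
  deg(4) = 2 (neighbors: 1, 5)
  deg(5) = 2 (neighbors: 2, 4)
  deg(6) = 1 (neighbors: 1)

Step 2: Find maximum:
  max(2, 2, 1, 2, 2, 1) = 2 (vertex 1)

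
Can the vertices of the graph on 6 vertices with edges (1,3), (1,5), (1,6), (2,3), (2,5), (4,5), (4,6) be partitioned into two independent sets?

Step 1: Attempt 2-coloring using BFS:
  Start at vertex 1, assign color 0
  Color vertex 3 with color 1 (neighbor of 1)
  Color vertex 5 with color 1 (neighbor of 1)
  Color vertex 6 with color 1 (neighbor of 1)
  Color vertex 2 with color 0 (neighbor of 3)
  Color vertex 4 with color 0 (neighbor of 5)

Step 2: 2-coloring succeeded. No conflicts found.
  Set A (color 0): {1, 2, 4}
  Set B (color 1): {3, 5, 6}

The graph is bipartite with partition {1, 2, 4}, {3, 5, 6}.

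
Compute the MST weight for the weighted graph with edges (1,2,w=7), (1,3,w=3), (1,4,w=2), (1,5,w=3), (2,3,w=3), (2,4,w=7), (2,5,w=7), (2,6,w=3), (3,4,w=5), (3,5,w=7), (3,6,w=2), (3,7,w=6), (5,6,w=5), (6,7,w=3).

Apply Kruskal's algorithm (sort edges by weight, add if no cycle):

Sorted edges by weight:
  (1,4) w=2
  (3,6) w=2
  (1,3) w=3
  (1,5) w=3
  (2,6) w=3
  (2,3) w=3
  (6,7) w=3
  (3,4) w=5
  (5,6) w=5
  (3,7) w=6
  (1,2) w=7
  (2,4) w=7
  (2,5) w=7
  (3,5) w=7

Add edge (1,4) w=2 -- no cycle. Running total: 2
Add edge (3,6) w=2 -- no cycle. Running total: 4
Add edge (1,3) w=3 -- no cycle. Running total: 7
Add edge (1,5) w=3 -- no cycle. Running total: 10
Add edge (2,6) w=3 -- no cycle. Running total: 13
Skip edge (2,3) w=3 -- would create cycle
Add edge (6,7) w=3 -- no cycle. Running total: 16

MST edges: (1,4,w=2), (3,6,w=2), (1,3,w=3), (1,5,w=3), (2,6,w=3), (6,7,w=3)
Total MST weight: 2 + 2 + 3 + 3 + 3 + 3 = 16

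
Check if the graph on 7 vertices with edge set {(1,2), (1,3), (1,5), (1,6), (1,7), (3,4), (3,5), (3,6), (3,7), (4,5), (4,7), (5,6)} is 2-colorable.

Step 1: Attempt 2-coloring using BFS:
  Start at vertex 1, assign color 0
  Color vertex 2 with color 1 (neighbor of 1)
  Color vertex 3 with color 1 (neighbor of 1)
  Color vertex 5 with color 1 (neighbor of 1)
  Color vertex 6 with color 1 (neighbor of 1)
  Color vertex 7 with color 1 (neighbor of 1)
  Color vertex 4 with color 0 (neighbor of 3)

Step 2: Conflict found! Vertices 3 and 5 are adjacent but have the same color.
This means the graph contains an odd cycle.

The graph is NOT bipartite.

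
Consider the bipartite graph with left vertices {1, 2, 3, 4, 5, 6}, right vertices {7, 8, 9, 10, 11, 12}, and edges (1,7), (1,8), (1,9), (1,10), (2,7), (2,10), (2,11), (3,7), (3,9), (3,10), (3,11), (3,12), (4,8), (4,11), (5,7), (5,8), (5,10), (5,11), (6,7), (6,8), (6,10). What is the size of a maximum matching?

Step 1: List the neighbors of each left vertex:
  1: 7, 8, 9, 10
  2: 7, 10, 11
  3: 7, 9, 10, 11, 12
  4: 8, 11
  5: 7, 8, 10, 11
  6: 7, 8, 10

Step 2: Greedily match left vertices, then look for augmenting paths:
  Match 1 -- 9
  Match 2 -- 10
  Match 3 -- 12
  Match 4 -- 8
  Match 5 -- 11
  Match 6 -- 7
  No augmenting path remains.

Step 3: Verify this is maximum:
  Matching size 6 = min(|L|, |R|) = min(6, 6), which is an upper bound, so this matching is maximum.

Maximum matching: {(1,9), (2,10), (3,12), (4,8), (5,11), (6,7)}
Size: 6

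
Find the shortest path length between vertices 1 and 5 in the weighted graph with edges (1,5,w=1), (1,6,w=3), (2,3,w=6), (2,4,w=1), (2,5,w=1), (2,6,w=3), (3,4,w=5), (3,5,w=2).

Step 1: Build adjacency list with weights:
  1: 5(w=1), 6(w=3)
  2: 3(w=6), 4(w=1), 5(w=1), 6(w=3)
  3: 2(w=6), 4(w=5), 5(w=2)
  4: 2(w=1), 3(w=5)
  5: 1(w=1), 2(w=1), 3(w=2)
  6: 1(w=3), 2(w=3)

Step 2: Apply Dijkstra's algorithm from vertex 1:
  Visit vertex 1 (distance=0)
    Update dist[5] = 1
    Update dist[6] = 3
  Visit vertex 5 (distance=1)
    Update dist[2] = 2
    Update dist[3] = 3

Step 3: Shortest path: 1 -> 5
Total weight: 1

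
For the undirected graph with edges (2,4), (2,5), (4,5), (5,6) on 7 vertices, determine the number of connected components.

Step 1: Build adjacency list from edges:
  1: (none)
  2: 4, 5
  3: (none)
  4: 2, 5
  5: 2, 4, 6
  6: 5
  7: (none)

Step 2: Run BFS/DFS from vertex 1:
  Visited: {1}
  Reached 1 of 7 vertices

Step 3: Only 1 of 7 vertices reached. Graph is disconnected.
Connected components: {1}, {2, 4, 5, 6}, {3}, {7}
Number of connected components: 4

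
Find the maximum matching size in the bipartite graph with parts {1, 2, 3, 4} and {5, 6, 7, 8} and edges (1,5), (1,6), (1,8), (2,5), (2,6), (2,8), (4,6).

Step 1: List the neighbors of each left vertex:
  1: 5, 6, 8
  2: 5, 6, 8
  3: (none)
  4: 6

Step 2: Greedily match left vertices, then look for augmenting paths:
  Match 1 -- 5
  Match 2 -- 8
  Match 4 -- 6
  No augmenting path remains.

Step 3: Verify this is maximum:
  Matching has size 3. The vertex set {1, 2, 4} covers every edge and has size 3; any matching has at most one edge per cover vertex, so 3 is maximum (König's theorem).

Maximum matching: {(1,5), (2,8), (4,6)}
Size: 3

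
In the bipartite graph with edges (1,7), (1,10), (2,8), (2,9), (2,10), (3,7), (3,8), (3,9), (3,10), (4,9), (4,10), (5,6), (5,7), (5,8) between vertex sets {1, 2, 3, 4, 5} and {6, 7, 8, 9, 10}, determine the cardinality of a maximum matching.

Step 1: List the neighbors of each left vertex:
  1: 7, 10
  2: 8, 9, 10
  3: 7, 8, 9, 10
  4: 9, 10
  5: 6, 7, 8

Step 2: Greedily match left vertices, then look for augmenting paths:
  Match 1 -- 7
  Match 2 -- 8
  Match 3 -- 9
  Match 4 -- 10
  Match 5 -- 6
  No augmenting path remains.

Step 3: Verify this is maximum:
  Matching size 5 = min(|L|, |R|) = min(5, 5), which is an upper bound, so this matching is maximum.

Maximum matching: {(1,7), (2,8), (3,9), (4,10), (5,6)}
Size: 5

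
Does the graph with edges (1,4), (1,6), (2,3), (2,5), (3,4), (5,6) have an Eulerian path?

Step 1: Find the degree of each vertex:
  deg(1) = 2
  deg(2) = 2
  deg(3) = 2
  deg(4) = 2
  deg(5) = 2
  deg(6) = 2

Step 2: Count vertices with odd degree:
  All vertices have even degree (0 odd-degree vertices)

Step 3: Apply Euler's theorem:
  - Eulerian circuit exists iff graph is connected and all vertices have even degree
  - Eulerian path exists iff graph is connected and has 0 or 2 odd-degree vertices

Graph is connected with 0 odd-degree vertices.
Both Eulerian circuit and Eulerian path exist.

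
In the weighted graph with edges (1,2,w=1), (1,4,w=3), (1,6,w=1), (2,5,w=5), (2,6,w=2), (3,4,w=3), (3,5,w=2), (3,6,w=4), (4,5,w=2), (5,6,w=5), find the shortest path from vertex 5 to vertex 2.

Step 1: Build adjacency list with weights:
  1: 2(w=1), 4(w=3), 6(w=1)
  2: 1(w=1), 5(w=5), 6(w=2)
  3: 4(w=3), 5(w=2), 6(w=4)
  4: 1(w=3), 3(w=3), 5(w=2)
  5: 2(w=5), 3(w=2), 4(w=2), 6(w=5)
  6: 1(w=1), 2(w=2), 3(w=4), 5(w=5)

Step 2: Apply Dijkstra's algorithm from vertex 5:
  Visit vertex 5 (distance=0)
    Update dist[2] = 5
    Update dist[3] = 2
    Update dist[4] = 2
    Update dist[6] = 5
  Visit vertex 3 (distance=2)
  Visit vertex 4 (distance=2)
    Update dist[1] = 5
  Visit vertex 1 (distance=5)
  Visit vertex 2 (distance=5)

Step 3: Shortest path: 5 -> 2
Total weight: 5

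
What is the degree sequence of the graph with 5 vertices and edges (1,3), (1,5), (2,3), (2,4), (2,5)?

Step 1: Count edges incident to each vertex:
  deg(1) = 2 (neighbors: 3, 5)
  deg(2) = 3 (neighbors: 3, 4, 5)
  deg(3) = 2 (neighbors: 1, 2)
  deg(4) = 1 (neighbors: 2)
  deg(5) = 2 (neighbors: 1, 2)

Step 2: Sort degrees in non-increasing order:
  Degrees: [2, 3, 2, 1, 2] -> sorted: [3, 2, 2, 2, 1]

Degree sequence: [3, 2, 2, 2, 1]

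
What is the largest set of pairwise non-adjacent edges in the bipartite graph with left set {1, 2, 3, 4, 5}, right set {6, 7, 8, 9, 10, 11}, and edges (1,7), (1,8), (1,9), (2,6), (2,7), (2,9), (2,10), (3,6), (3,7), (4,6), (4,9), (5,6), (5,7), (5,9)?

Step 1: List the neighbors of each left vertex:
  1: 7, 8, 9
  2: 6, 7, 9, 10
  3: 6, 7
  4: 6, 9
  5: 6, 7, 9

Step 2: Greedily match left vertices, then look for augmenting paths:
  Match 1 -- 8
  Match 2 -- 10
  Match 3 -- 6
  Match 4 -- 9
  Match 5 -- 7
  No augmenting path remains.

Step 3: Verify this is maximum:
  Matching size 5 = min(|L|, |R|) = min(5, 6), which is an upper bound, so this matching is maximum.

Maximum matching: {(1,8), (2,10), (3,6), (4,9), (5,7)}
Size: 5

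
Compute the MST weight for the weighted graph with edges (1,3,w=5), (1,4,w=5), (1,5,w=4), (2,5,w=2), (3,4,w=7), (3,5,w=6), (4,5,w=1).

Apply Kruskal's algorithm (sort edges by weight, add if no cycle):

Sorted edges by weight:
  (4,5) w=1
  (2,5) w=2
  (1,5) w=4
  (1,3) w=5
  (1,4) w=5
  (3,5) w=6
  (3,4) w=7

Add edge (4,5) w=1 -- no cycle. Running total: 1
Add edge (2,5) w=2 -- no cycle. Running total: 3
Add edge (1,5) w=4 -- no cycle. Running total: 7
Add edge (1,3) w=5 -- no cycle. Running total: 12

MST edges: (4,5,w=1), (2,5,w=2), (1,5,w=4), (1,3,w=5)
Total MST weight: 1 + 2 + 4 + 5 = 12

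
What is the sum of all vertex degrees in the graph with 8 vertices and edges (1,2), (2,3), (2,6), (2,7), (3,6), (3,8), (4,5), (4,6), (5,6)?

Step 1: Count edges incident to each vertex:
  deg(1) = 1 (neighbors: 2)
  deg(2) = 4 (neighbors: 1, 3, 6, 7)
  deg(3) = 3 (neighbors: 2, 6, 8)
  deg(4) = 2 (neighbors: 5, 6)
  deg(5) = 2 (neighbors: 4, 6)
  deg(6) = 4 (neighbors: 2, 3, 4, 5)
  deg(7) = 1 (neighbors: 2)
  deg(8) = 1 (neighbors: 3)

Step 2: Sum all degrees:
  1 + 4 + 3 + 2 + 2 + 4 + 1 + 1 = 18

Verification: sum of degrees = 2 * |E| = 2 * 9 = 18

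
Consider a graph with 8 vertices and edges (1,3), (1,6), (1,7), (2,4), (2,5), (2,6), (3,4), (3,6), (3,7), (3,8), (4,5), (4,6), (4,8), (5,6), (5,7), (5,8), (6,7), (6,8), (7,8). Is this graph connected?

Step 1: Build adjacency list from edges:
  1: 3, 6, 7
  2: 4, 5, 6
  3: 1, 4, 6, 7, 8
  4: 2, 3, 5, 6, 8
  5: 2, 4, 6, 7, 8
  6: 1, 2, 3, 4, 5, 7, 8
  7: 1, 3, 5, 6, 8
  8: 3, 4, 5, 6, 7

Step 2: Run BFS/DFS from vertex 1:
  Visited: {1, 3, 6, 7, 4, 8, 2, 5}
  Reached 8 of 8 vertices

Step 3: All 8 vertices reached from vertex 1, so the graph is connected.
Answer: Yes, the graph is connected.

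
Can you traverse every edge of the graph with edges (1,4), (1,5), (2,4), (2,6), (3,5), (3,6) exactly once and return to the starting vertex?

Step 1: Find the degree of each vertex:
  deg(1) = 2
  deg(2) = 2
  deg(3) = 2
  deg(4) = 2
  deg(5) = 2
  deg(6) = 2

Step 2: Count vertices with odd degree:
  All vertices have even degree (0 odd-degree vertices)

Step 3: Apply Euler's theorem:
  - Eulerian circuit exists iff graph is connected and all vertices have even degree
  - Eulerian path exists iff graph is connected and has 0 or 2 odd-degree vertices

Graph is connected with 0 odd-degree vertices.
Both Eulerian circuit and Eulerian path exist.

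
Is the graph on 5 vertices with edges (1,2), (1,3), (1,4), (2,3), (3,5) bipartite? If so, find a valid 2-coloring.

Step 1: Attempt 2-coloring using BFS:
  Start at vertex 1, assign color 0
  Color vertex 2 with color 1 (neighbor of 1)
  Color vertex 3 with color 1 (neighbor of 1)
  Color vertex 4 with color 1 (neighbor of 1)

Step 2: Conflict found! Vertices 2 and 3 are adjacent but have the same color.
This means the graph contains an odd cycle.

The graph is NOT bipartite.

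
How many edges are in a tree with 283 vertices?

A tree on n vertices always has exactly n - 1 edges.
For n = 283: edges = 283 - 1 = 282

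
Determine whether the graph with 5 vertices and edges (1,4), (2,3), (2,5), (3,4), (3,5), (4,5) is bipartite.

Step 1: Attempt 2-coloring using BFS:
  Start at vertex 1, assign color 0
  Color vertex 4 with color 1 (neighbor of 1)
  Color vertex 3 with color 0 (neighbor of 4)
  Color vertex 5 with color 0 (neighbor of 4)
  Color vertex 2 with color 1 (neighbor of 3)

Step 2: Conflict found! Vertices 3 and 5 are adjacent but have the same color.
This means the graph contains an odd cycle.

The graph is NOT bipartite.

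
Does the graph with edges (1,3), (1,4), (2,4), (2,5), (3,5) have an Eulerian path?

Step 1: Find the degree of each vertex:
  deg(1) = 2
  deg(2) = 2
  deg(3) = 2
  deg(4) = 2
  deg(5) = 2

Step 2: Count vertices with odd degree:
  All vertices have even degree (0 odd-degree vertices)

Step 3: Apply Euler's theorem:
  - Eulerian circuit exists iff graph is connected and all vertices have even degree
  - Eulerian path exists iff graph is connected and has 0 or 2 odd-degree vertices

Graph is connected with 0 odd-degree vertices.
Both Eulerian circuit and Eulerian path exist.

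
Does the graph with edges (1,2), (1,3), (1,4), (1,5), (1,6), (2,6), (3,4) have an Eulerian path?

Step 1: Find the degree of each vertex:
  deg(1) = 5
  deg(2) = 2
  deg(3) = 2
  deg(4) = 2
  deg(5) = 1
  deg(6) = 2

Step 2: Count vertices with odd degree:
  Odd-degree vertices: 1, 5 (2 total)

Step 3: Apply Euler's theorem:
  - Eulerian circuit exists iff graph is connected and all vertices have even degree
  - Eulerian path exists iff graph is connected and has 0 or 2 odd-degree vertices

Graph is connected with exactly 2 odd-degree vertices (1, 5).
Eulerian path exists (starting and ending at the odd-degree vertices), but no Eulerian circuit.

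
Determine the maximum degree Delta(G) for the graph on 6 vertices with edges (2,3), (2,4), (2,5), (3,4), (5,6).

Step 1: Count edges incident to each vertex:
  deg(1) = 0 (neighbors: none)
  deg(2) = 3 (neighbors: 3, 4, 5)
  deg(3) = 2 (neighbors: 2, 4)
  deg(4) = 2 (neighbors: 2, 3)
  deg(5) = 2 (neighbors: 2, 6)
  deg(6) = 1 (neighbors: 5)

Step 2: Find maximum:
  max(0, 3, 2, 2, 2, 1) = 3 (vertex 2)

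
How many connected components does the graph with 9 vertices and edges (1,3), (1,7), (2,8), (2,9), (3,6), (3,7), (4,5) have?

Step 1: Build adjacency list from edges:
  1: 3, 7
  2: 8, 9
  3: 1, 6, 7
  4: 5
  5: 4
  6: 3
  7: 1, 3
  8: 2
  9: 2

Step 2: Run BFS/DFS from vertex 1:
  Visited: {1, 3, 7, 6}
  Reached 4 of 9 vertices

Step 3: Only 4 of 9 vertices reached. Graph is disconnected.
Connected components: {1, 3, 6, 7}, {2, 8, 9}, {4, 5}
Number of connected components: 3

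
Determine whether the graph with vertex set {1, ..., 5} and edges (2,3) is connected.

Step 1: Build adjacency list from edges:
  1: (none)
  2: 3
  3: 2
  4: (none)
  5: (none)

Step 2: Run BFS/DFS from vertex 1:
  Visited: {1}
  Reached 1 of 5 vertices

Step 3: Only 1 of 5 vertices reached. Graph is disconnected.
Connected components: {1}, {2, 3}, {4}, {5}
Answer: No, the graph is not connected (4 components).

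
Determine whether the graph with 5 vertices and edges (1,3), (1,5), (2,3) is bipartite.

Step 1: Attempt 2-coloring using BFS:
  Start at vertex 1, assign color 0
  Color vertex 3 with color 1 (neighbor of 1)
  Color vertex 5 with color 1 (neighbor of 1)
  Color vertex 2 with color 0 (neighbor of 3)
  Start new component at vertex 4, assign color 0

Step 2: 2-coloring succeeded. No conflicts found.
  Set A (color 0): {1, 2, 4}
  Set B (color 1): {3, 5}

The graph is bipartite with partition {1, 2, 4}, {3, 5}.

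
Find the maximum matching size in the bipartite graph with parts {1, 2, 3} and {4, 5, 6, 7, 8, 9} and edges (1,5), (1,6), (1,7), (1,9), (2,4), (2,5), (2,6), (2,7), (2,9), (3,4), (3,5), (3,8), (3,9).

Step 1: List the neighbors of each left vertex:
  1: 5, 6, 7, 9
  2: 4, 5, 6, 7, 9
  3: 4, 5, 8, 9

Step 2: Greedily match left vertices, then look for augmenting paths:
  Match 1 -- 5
  Match 2 -- 4
  Match 3 -- 8
  No augmenting path remains.

Step 3: Verify this is maximum:
  Matching size 3 = min(|L|, |R|) = min(3, 6), which is an upper bound, so this matching is maximum.

Maximum matching: {(1,5), (2,4), (3,8)}
Size: 3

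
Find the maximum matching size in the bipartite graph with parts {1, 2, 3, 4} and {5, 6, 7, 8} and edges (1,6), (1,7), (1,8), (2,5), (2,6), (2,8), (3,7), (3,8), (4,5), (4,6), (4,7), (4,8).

Step 1: List the neighbors of each left vertex:
  1: 6, 7, 8
  2: 5, 6, 8
  3: 7, 8
  4: 5, 6, 7, 8

Step 2: Greedily match left vertices, then look for augmenting paths:
  Match 1 -- 6
  Match 2 -- 5
  Match 3 -- 7
  Match 4 -- 8
  No augmenting path remains.

Step 3: Verify this is maximum:
  Matching size 4 = min(|L|, |R|) = min(4, 4), which is an upper bound, so this matching is maximum.

Maximum matching: {(1,6), (2,5), (3,7), (4,8)}
Size: 4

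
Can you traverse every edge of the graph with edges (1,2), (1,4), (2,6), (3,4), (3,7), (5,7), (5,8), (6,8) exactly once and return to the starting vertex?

Step 1: Find the degree of each vertex:
  deg(1) = 2
  deg(2) = 2
  deg(3) = 2
  deg(4) = 2
  deg(5) = 2
  deg(6) = 2
  deg(7) = 2
  deg(8) = 2

Step 2: Count vertices with odd degree:
  All vertices have even degree (0 odd-degree vertices)

Step 3: Apply Euler's theorem:
  - Eulerian circuit exists iff graph is connected and all vertices have even degree
  - Eulerian path exists iff graph is connected and has 0 or 2 odd-degree vertices

Graph is connected with 0 odd-degree vertices.
Both Eulerian circuit and Eulerian path exist.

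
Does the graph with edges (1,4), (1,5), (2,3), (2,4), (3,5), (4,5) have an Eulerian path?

Step 1: Find the degree of each vertex:
  deg(1) = 2
  deg(2) = 2
  deg(3) = 2
  deg(4) = 3
  deg(5) = 3

Step 2: Count vertices with odd degree:
  Odd-degree vertices: 4, 5 (2 total)

Step 3: Apply Euler's theorem:
  - Eulerian circuit exists iff graph is connected and all vertices have even degree
  - Eulerian path exists iff graph is connected and has 0 or 2 odd-degree vertices

Graph is connected with exactly 2 odd-degree vertices (4, 5).
Eulerian path exists (starting and ending at the odd-degree vertices), but no Eulerian circuit.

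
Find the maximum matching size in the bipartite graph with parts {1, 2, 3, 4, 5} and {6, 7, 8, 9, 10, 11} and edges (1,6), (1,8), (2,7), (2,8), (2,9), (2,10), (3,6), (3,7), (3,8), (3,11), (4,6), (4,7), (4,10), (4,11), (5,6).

Step 1: List the neighbors of each left vertex:
  1: 6, 8
  2: 7, 8, 9, 10
  3: 6, 7, 8, 11
  4: 6, 7, 10, 11
  5: 6

Step 2: Greedily match left vertices, then look for augmenting paths:
  Match 1 -- 8
  Match 2 -- 7
  Match 3 -- 11
  Match 4 -- 10
  Match 5 -- 6
  No augmenting path remains.

Step 3: Verify this is maximum:
  Matching size 5 = min(|L|, |R|) = min(5, 6), which is an upper bound, so this matching is maximum.

Maximum matching: {(1,8), (2,7), (3,11), (4,10), (5,6)}
Size: 5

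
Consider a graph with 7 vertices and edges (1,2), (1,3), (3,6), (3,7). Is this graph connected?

Step 1: Build adjacency list from edges:
  1: 2, 3
  2: 1
  3: 1, 6, 7
  4: (none)
  5: (none)
  6: 3
  7: 3

Step 2: Run BFS/DFS from vertex 1:
  Visited: {1, 2, 3, 6, 7}
  Reached 5 of 7 vertices

Step 3: Only 5 of 7 vertices reached. Graph is disconnected.
Connected components: {1, 2, 3, 6, 7}, {4}, {5}
Answer: No, the graph is not connected (3 components).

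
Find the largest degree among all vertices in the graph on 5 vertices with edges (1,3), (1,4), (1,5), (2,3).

Step 1: Count edges incident to each vertex:
  deg(1) = 3 (neighbors: 3, 4, 5)
  deg(2) = 1 (neighbors: 3)
  deg(3) = 2 (neighbors: 1, 2)
  deg(4) = 1 (neighbors: 1)
  deg(5) = 1 (neighbors: 1)

Step 2: Find maximum:
  max(3, 1, 2, 1, 1) = 3 (vertex 1)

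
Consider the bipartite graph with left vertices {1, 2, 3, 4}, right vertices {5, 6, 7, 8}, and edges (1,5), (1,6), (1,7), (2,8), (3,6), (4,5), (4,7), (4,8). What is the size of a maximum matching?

Step 1: List the neighbors of each left vertex:
  1: 5, 6, 7
  2: 8
  3: 6
  4: 5, 7, 8

Step 2: Greedily match left vertices, then look for augmenting paths:
  Match 1 -- 5
  Match 2 -- 8
  Match 3 -- 6
  Match 4 -- 7
  No augmenting path remains.

Step 3: Verify this is maximum:
  Matching size 4 = min(|L|, |R|) = min(4, 4), which is an upper bound, so this matching is maximum.

Maximum matching: {(1,5), (2,8), (3,6), (4,7)}
Size: 4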